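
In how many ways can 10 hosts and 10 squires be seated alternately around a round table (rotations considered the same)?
Fix one of the hosts: (10-1)! ways for the remaining hosts, × 10! ways for the squires = 362880 × 3628800 = 1316818944000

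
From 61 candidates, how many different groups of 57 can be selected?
C(61,57) = 61!/(57!×4!) = 521855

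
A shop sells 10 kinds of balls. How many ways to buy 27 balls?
C(27+10-1, 10-1) = C(36, 9) = 94143280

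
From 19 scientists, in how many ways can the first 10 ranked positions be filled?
P(19,10) = 19!/(19-10)! = 335221286400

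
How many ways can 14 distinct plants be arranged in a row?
14! = 87178291200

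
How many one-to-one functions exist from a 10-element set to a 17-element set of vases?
P(17,10) = 17!/(17-10)! = 70572902400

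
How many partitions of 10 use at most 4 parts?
By conjugation, equals partitions of 10 into parts ≤ 4. Let r_j(i) = number of partitions of i into parts ≤ j, for i = 0..10. r_1(i) = 1 for all i; r_j(i) = r_{j-1}(i) + r_j(i-j). Rows j = 2..4: ≤2: 1 1 2 2 3 3 4 4 5 5 6; ≤3: 1 1 2 3 4 5 7 8 10 12 14; ≤4: 1 1 2 3 5 6 9 11 15 18 23. r_4(10) = 23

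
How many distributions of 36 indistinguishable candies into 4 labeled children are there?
C(36+4-1, 4-1) = C(39, 3) = 9139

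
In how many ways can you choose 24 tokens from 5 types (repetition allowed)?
C(24+5-1, 5-1) = C(28, 4) = 20475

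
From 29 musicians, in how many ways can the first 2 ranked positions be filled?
P(29,2) = 29!/(29-2)! = 812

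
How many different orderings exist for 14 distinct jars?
14! = 87178291200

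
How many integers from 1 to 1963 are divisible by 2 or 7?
⌊1963/2⌋ + ⌊1963/7⌋ - ⌊1963/14⌋ = 981 + 280 - 140 = 1121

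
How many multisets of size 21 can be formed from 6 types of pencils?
C(21+6-1, 6-1) = C(26, 5) = 65780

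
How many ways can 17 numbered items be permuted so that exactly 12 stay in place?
Choose the 12 fixed points C(17,12) = 6188, derange the rest: !5 = Σ_{j=0}^{5} (-1)^j·5!/j! = 120 - 120 + 60 - 20 + 5 - 1 = 44. Product = 6188 × 44 = 272272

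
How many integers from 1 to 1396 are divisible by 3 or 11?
⌊1396/3⌋ + ⌊1396/11⌋ - ⌊1396/33⌋ = 465 + 126 - 42 = 549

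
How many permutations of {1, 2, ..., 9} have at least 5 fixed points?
Exactly j fixed points: C(9,j)·!(9-j); sum over j ≥ 5 (derangement numbers via !m = (m-1)·(!(m-1) + !(m-2)): !0..!4 = 1, 0, 1, 2, 9). Σ_{j=5}^{9} C(9,j)·!(9-j) = C(9,5)·!4 + C(9,6)·!3 + C(9,7)·!2 + C(9,8)·!1 + C(9,9)·!0 = 126·9 + 84·2 + 36·1 + 9·0 + 1·1 = 1339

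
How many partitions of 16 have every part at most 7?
Let r_j(i) = number of partitions of i into parts ≤ j, for i = 0..16. r_1(i) = 1 for all i; r_j(i) = r_{j-1}(i) + r_j(i-j). Rows j = 2..7: ≤2: 1 1 2 2 3 3 4 4 5 5 6 6 7 7 8 8 9; ≤3: 1 1 2 3 4 5 7 8 10 12 14 16 19 21 24 27 30; ≤4: 1 1 2 3 5 6 9 11 15 18 23 27 34 39 47 54 64; ≤5: 1 1 2 3 5 7 10 13 18 23 30 37 47 57 70 84 101; ≤6: 1 1 2 3 5 7 11 14 20 26 35 44 58 71 90 110 136; ≤7: 1 1 2 3 5 7 11 15 21 28 38 49 65 82 105 131 164. r_7(16) = 164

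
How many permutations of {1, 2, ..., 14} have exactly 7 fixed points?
Choose the 7 fixed points C(14,7) = 3432, derange the rest: !7 = Σ_{j=0}^{7} (-1)^j·7!/j! = 5040 - 5040 + 2520 - 840 + 210 - 42 + 7 - 1 = 1854. Product = 3432 × 1854 = 6362928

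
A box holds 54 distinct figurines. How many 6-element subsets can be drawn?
C(54,6) = 54!/(6!×48!) = 25827165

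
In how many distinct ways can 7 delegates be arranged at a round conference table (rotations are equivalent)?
Circular: fix one position, arrange the rest. (7-1)! = 720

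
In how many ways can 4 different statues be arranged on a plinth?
4! = 24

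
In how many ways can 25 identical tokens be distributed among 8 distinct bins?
C(25+8-1, 8-1) = C(32, 7) = 3365856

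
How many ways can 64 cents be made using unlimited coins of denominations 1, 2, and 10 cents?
Coefficient of x^64 in 1/(1-x^1) · 1/(1-x^2) · 1/(1-x^10). Case on j = number of 10-cent coins (j = 0..6); remainder r = 64 - 10j is made from {1,2} in ⌊r/2⌋+1 ways. r = 64, 54, 44, 34, 24, 14, 4 → 33 + 28 + 23 + 18 + 13 + 8 + 3 = 126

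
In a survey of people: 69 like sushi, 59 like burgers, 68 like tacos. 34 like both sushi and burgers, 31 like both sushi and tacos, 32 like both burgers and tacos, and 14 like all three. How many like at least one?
|A∪B∪C| = 69+59+68-34-31-32+14 = 113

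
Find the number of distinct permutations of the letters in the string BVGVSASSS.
9! / (4! × 2! × 1! × 1! × 1!) = 7560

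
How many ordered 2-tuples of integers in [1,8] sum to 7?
Coefficient of x^7 in (x + x² + ... + x^8)^2. By inclusion-exclusion on dice exceeding 8: Σ_j (-1)^j C(2,j)·C(7-1-8j, 1) = C(2,0)·C(6,1) = 1·6 = 6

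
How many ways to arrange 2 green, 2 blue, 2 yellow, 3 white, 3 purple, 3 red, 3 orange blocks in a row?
18! / (2! × 2! × 2! × 3! × 3! × 3! × 3!) = 617512896000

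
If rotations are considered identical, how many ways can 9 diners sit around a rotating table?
Circular: fix one position, arrange the rest. (9-1)! = 40320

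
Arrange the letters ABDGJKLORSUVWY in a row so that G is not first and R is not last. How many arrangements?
By inclusion-exclusion: 14! - 2×(14-1)! + (14-2)! = 87178291200 - 12454041600 + 479001600 = 75203251200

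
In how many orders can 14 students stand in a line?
14! = 87178291200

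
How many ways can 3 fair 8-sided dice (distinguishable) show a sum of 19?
Coefficient of x^19 in (x + x² + ... + x^8)^3. By inclusion-exclusion on dice exceeding 8: Σ_j (-1)^j C(3,j)·C(19-1-8j, 2) = C(3,0)·C(18,2) - C(3,1)·C(10,2) + C(3,2)·C(2,2) = 1·153 - 3·45 + 3·1 = 21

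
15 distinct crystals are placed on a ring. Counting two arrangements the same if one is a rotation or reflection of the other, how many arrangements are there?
(15-1)!/2 = 87178291200/2 = 43589145600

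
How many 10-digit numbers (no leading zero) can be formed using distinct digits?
First digit: 9 choices (nonzero). Then descending: 9 × 9 × 8 × 7 × 6 × 5 × 4 × 3 × 2 × 1 = 3265920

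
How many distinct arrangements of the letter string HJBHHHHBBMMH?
12! / (6! × 1! × 3! × 2!) = 55440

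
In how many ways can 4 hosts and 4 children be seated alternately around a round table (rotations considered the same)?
Fix one of the hosts: (4-1)! ways for the remaining hosts, × 4! ways for the children = 6 × 24 = 144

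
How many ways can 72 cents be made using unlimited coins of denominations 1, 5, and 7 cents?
Coefficient of x^72 in 1/(1-x^1) · 1/(1-x^5) · 1/(1-x^7). Case on j = number of 7-cent coins (j = 0..10); remainder r = 72 - 7j is made from {1,5} in ⌊r/5⌋+1 ways. r = 72, 65, 58, 51, 44, 37, 30, 23, 16, 9, 2 → 15 + 14 + 12 + 11 + 9 + 8 + 7 + 5 + 4 + 2 + 1 = 88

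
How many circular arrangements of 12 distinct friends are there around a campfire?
Circular: fix one position, arrange the rest. (12-1)! = 39916800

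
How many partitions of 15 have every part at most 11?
Let r_j(i) = number of partitions of i into parts ≤ j, for i = 0..15. r_1(i) = 1 for all i; r_j(i) = r_{j-1}(i) + r_j(i-j). Rows j = 2..11: ≤2: 1 1 2 2 3 3 4 4 5 5 6 6 7 7 8 8; ≤3: 1 1 2 3 4 5 7 8 10 12 14 16 19 21 24 27; ≤4: 1 1 2 3 5 6 9 11 15 18 23 27 34 39 47 54; ≤5: 1 1 2 3 5 7 10 13 18 23 30 37 47 57 70 84; ≤6: 1 1 2 3 5 7 11 14 20 26 35 44 58 71 90 110; ≤7: 1 1 2 3 5 7 11 15 21 28 38 49 65 82 105 131; ≤8: 1 1 2 3 5 7 11 15 22 29 40 52 70 89 116 146; ≤9: 1 1 2 3 5 7 11 15 22 30 41 54 73 94 123 157; ≤10: 1 1 2 3 5 7 11 15 22 30 42 55 75 97 128 164; ≤11: 1 1 2 3 5 7 11 15 22 30 42 56 76 99 131 169. r_11(15) = 169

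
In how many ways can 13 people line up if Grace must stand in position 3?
Fix one position: (13-1)! = 479001600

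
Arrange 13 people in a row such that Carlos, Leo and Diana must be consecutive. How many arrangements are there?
Treat the 3 as one block: (13-3+1)! × 3! = 39916800 × 6 = 239500800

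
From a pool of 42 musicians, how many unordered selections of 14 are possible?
C(42,14) = 42!/(14!×28!) = 52860229080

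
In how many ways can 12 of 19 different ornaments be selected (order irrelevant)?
C(19,12) = 19!/(12!×7!) = 50388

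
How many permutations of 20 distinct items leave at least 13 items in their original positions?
Exactly j fixed points: C(20,j)·!(20-j); sum over j ≥ 13 (derangement numbers via !m = (m-1)·(!(m-1) + !(m-2)): !0..!7 = 1, 0, 1, 2, 9, 44, 265, 1854). Σ_{j=13}^{20} C(20,j)·!(20-j) = C(20,13)·!7 + C(20,14)·!6 + C(20,15)·!5 + C(20,16)·!4 + C(20,17)·!3 + C(20,18)·!2 + C(20,19)·!1 + C(20,20)·!0 = 77520·1854 + 38760·265 + 15504·44 + 4845·9 + 1140·2 + 190·1 + 20·0 + 1·1 = 154721732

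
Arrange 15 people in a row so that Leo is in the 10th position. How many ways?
Fix one position: (15-1)! = 87178291200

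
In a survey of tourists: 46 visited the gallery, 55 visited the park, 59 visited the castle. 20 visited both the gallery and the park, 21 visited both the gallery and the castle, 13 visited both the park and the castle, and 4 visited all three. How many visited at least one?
|A∪B∪C| = 46+55+59-20-21-13+4 = 110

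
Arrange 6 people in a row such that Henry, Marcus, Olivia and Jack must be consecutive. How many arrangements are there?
Treat the 4 as one block: (6-4+1)! × 4! = 6 × 24 = 144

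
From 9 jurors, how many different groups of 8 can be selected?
C(9,8) = 9!/(8!×1!) = 9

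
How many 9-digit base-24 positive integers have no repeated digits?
First digit: 23 choices (nonzero). Then descending: 23 × 23 × 22 × 21 × 20 × 19 × 18 × 17 × 16 = 454697591040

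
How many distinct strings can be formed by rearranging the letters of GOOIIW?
6! / (2! × 2! × 1! × 1!) = 180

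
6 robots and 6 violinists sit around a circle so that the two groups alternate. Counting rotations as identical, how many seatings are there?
Fix one of the robots: (6-1)! ways for the remaining robots, × 6! ways for the violinists = 120 × 720 = 86400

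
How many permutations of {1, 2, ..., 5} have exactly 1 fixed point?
Choose the 1 fixed point C(5,1) = 5, derange the rest: !4 = Σ_{j=0}^{4} (-1)^j·4!/j! = 24 - 24 + 12 - 4 + 1 = 9. Product = 5 × 9 = 45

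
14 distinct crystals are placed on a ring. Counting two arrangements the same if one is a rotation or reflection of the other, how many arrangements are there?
(14-1)!/2 = 6227020800/2 = 3113510400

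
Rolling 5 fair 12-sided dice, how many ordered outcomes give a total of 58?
Coefficient of x^58 in (x + x² + ... + x^12)^5. By inclusion-exclusion on dice exceeding 12: Σ_j (-1)^j C(5,j)·C(58-1-12j, 4) = C(5,0)·C(57,4) - C(5,1)·C(45,4) + C(5,2)·C(33,4) - C(5,3)·C(21,4) + C(5,4)·C(9,4) = 1·395010 - 5·148995 + 10·40920 - 10·5985 + 5·126 = 15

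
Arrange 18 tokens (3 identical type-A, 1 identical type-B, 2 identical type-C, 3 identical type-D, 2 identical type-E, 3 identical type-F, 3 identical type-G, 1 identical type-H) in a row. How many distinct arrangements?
18! / (3! × 1! × 2! × 3! × 2! × 3! × 3! × 1!) = 1235025792000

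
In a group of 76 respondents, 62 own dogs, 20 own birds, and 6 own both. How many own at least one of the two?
|A∪B| = |A| + |B| - |A∩B| = 62 + 20 - 6 = 76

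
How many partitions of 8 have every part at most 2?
Let r_j(i) = number of partitions of i into parts ≤ j, for i = 0..8. r_1(i) = 1 for all i; r_j(i) = r_{j-1}(i) + r_j(i-j). Rows j = 2..2: ≤2: 1 1 2 2 3 3 4 4 5. r_2(8) = 5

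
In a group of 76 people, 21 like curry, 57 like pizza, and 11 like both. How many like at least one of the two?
|A∪B| = |A| + |B| - |A∩B| = 21 + 57 - 11 = 67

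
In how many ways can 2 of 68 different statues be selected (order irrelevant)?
C(68,2) = 68!/(2!×66!) = 2278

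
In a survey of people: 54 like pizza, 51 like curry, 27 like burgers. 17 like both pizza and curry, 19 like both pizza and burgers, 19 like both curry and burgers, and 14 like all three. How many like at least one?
|A∪B∪C| = 54+51+27-17-19-19+14 = 91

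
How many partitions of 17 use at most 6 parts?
By conjugation, equals partitions of 17 into parts ≤ 6. Let r_j(i) = number of partitions of i into parts ≤ j, for i = 0..17. r_1(i) = 1 for all i; r_j(i) = r_{j-1}(i) + r_j(i-j). Rows j = 2..6: ≤2: 1 1 2 2 3 3 4 4 5 5 6 6 7 7 8 8 9 9; ≤3: 1 1 2 3 4 5 7 8 10 12 14 16 19 21 24 27 30 33; ≤4: 1 1 2 3 5 6 9 11 15 18 23 27 34 39 47 54 64 72; ≤5: 1 1 2 3 5 7 10 13 18 23 30 37 47 57 70 84 101 119; ≤6: 1 1 2 3 5 7 11 14 20 26 35 44 58 71 90 110 136 163. r_6(17) = 163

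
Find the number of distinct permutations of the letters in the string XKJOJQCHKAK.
11! / (1! × 3! × 1! × 1! × 2! × 1! × 1! × 1!) = 3326400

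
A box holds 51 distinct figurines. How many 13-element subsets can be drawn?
C(51,13) = 51!/(13!×38!) = 476260169700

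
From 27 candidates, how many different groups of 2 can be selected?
C(27,2) = 27!/(2!×25!) = 351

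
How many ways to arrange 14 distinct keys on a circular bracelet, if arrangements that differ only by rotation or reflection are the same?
(14-1)!/2 = 6227020800/2 = 3113510400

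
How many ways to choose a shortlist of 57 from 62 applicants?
C(62,57) = 62!/(57!×5!) = 6471002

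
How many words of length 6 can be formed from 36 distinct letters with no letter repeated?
P(36,6) = 36!/(36-6)! = 1402410240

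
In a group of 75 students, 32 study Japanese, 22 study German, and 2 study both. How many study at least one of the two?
|A∪B| = |A| + |B| - |A∩B| = 32 + 22 - 2 = 52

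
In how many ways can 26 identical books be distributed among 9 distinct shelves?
C(26+9-1, 9-1) = C(34, 8) = 18156204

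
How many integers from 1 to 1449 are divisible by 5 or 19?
⌊1449/5⌋ + ⌊1449/19⌋ - ⌊1449/95⌋ = 289 + 76 - 15 = 350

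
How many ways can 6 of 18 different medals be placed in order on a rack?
P(18,6) = 18!/(18-6)! = 13366080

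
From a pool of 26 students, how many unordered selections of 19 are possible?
C(26,19) = 26!/(19!×7!) = 657800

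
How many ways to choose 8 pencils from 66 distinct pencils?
C(66,8) = 66!/(8!×58!) = 5743572120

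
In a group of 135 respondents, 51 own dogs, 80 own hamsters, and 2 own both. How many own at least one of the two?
|A∪B| = |A| + |B| - |A∩B| = 51 + 80 - 2 = 129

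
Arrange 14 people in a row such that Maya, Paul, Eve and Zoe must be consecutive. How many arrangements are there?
Treat the 4 as one block: (14-4+1)! × 4! = 39916800 × 24 = 958003200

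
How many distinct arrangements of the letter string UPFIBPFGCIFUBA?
14! / (2! × 3! × 1! × 2! × 1! × 1! × 2! × 2!) = 908107200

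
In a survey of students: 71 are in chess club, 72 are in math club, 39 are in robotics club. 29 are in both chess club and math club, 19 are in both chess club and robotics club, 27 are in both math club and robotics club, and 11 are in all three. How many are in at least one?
|A∪B∪C| = 71+72+39-29-19-27+11 = 118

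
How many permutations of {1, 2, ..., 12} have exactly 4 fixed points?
Choose the 4 fixed points C(12,4) = 495, derange the rest: !8 = Σ_{j=0}^{8} (-1)^j·8!/j! = 40320 - 40320 + 20160 - 6720 + 1680 - 336 + 56 - 8 + 1 = 14833. Product = 495 × 14833 = 7342335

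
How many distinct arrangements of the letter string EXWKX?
5! / (2! × 1! × 1! × 1!) = 60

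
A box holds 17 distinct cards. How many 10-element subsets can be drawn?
C(17,10) = 17!/(10!×7!) = 19448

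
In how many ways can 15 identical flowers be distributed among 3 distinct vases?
C(15+3-1, 3-1) = C(17, 2) = 136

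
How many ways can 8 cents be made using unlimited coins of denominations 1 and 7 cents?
Coefficient of x^8 in 1/(1-x^1) · 1/(1-x^7). Use j coins of 7 for j = 0..⌊8/7⌋ = 1, the rest in 1s: 1 + 1 = 2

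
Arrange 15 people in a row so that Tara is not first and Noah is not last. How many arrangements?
By inclusion-exclusion: 15! - 2×(15-1)! + (15-2)! = 1307674368000 - 174356582400 + 6227020800 = 1139544806400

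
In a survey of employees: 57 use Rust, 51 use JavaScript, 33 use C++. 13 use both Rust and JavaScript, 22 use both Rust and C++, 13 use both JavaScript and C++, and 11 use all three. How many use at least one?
|A∪B∪C| = 57+51+33-13-22-13+11 = 104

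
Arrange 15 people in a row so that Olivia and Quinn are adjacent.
Treat as block: (15-1)! × 2! = 87178291200 × 2 = 174356582400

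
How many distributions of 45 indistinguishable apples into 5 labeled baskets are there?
C(45+5-1, 5-1) = C(49, 4) = 211876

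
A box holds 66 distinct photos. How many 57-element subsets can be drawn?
C(66,57) = 66!/(57!×9!) = 37014131440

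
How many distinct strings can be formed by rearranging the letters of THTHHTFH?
8! / (4! × 1! × 3!) = 280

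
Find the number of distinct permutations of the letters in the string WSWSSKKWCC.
10! / (3! × 2! × 3! × 2!) = 25200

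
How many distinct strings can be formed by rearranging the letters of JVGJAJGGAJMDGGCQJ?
17! / (2! × 1! × 1! × 1! × 5! × 1! × 1! × 5!) = 12350257920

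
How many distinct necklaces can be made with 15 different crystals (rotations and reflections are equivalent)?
(15-1)!/2 = 87178291200/2 = 43589145600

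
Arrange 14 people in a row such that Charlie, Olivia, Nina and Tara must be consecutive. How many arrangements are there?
Treat the 4 as one block: (14-4+1)! × 4! = 39916800 × 24 = 958003200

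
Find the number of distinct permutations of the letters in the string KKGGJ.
5! / (2! × 1! × 2!) = 30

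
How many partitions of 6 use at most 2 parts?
By conjugation, equals partitions of 6 into parts ≤ 2. Let r_j(i) = number of partitions of i into parts ≤ j, for i = 0..6. r_1(i) = 1 for all i; r_j(i) = r_{j-1}(i) + r_j(i-j). Rows j = 2..2: ≤2: 1 1 2 2 3 3 4. r_2(6) = 4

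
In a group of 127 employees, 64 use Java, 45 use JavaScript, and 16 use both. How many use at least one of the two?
|A∪B| = |A| + |B| - |A∩B| = 64 + 45 - 16 = 93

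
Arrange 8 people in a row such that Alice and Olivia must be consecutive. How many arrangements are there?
Treat the 2 as one block: (8-2+1)! × 2! = 5040 × 2 = 10080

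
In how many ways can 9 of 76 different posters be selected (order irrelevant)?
C(76,9) = 76!/(9!×67!) = 142466675900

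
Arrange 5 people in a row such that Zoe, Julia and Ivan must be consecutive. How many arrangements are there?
Treat the 3 as one block: (5-3+1)! × 3! = 6 × 6 = 36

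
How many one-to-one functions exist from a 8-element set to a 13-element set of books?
P(13,8) = 13!/(13-8)! = 51891840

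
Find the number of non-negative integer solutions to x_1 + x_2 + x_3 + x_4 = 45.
C(45+4-1, 4-1) = C(48, 3) = 17296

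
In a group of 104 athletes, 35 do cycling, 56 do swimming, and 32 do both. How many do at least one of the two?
|A∪B| = |A| + |B| - |A∩B| = 35 + 56 - 32 = 59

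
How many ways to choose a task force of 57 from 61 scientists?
C(61,57) = 61!/(57!×4!) = 521855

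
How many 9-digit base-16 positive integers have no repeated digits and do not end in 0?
Last digit: 15 nonzero choices. First digit: 14 (nonzero, ≠last). Middle 7: P(14,7) = 17297280. Total = 3632428800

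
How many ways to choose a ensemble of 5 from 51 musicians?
C(51,5) = 51!/(5!×46!) = 2349060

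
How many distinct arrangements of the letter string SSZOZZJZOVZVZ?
13! / (1! × 2! × 2! × 6! × 2!) = 1081080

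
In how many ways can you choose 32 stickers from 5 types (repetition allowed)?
C(32+5-1, 5-1) = C(36, 4) = 58905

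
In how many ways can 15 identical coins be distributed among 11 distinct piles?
C(15+11-1, 11-1) = C(25, 10) = 3268760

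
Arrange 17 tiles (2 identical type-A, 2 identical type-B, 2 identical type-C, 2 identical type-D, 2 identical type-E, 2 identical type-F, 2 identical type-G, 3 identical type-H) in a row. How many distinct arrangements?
17! / (2! × 2! × 2! × 2! × 2! × 2! × 2! × 3!) = 463134672000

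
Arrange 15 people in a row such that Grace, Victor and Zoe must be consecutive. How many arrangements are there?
Treat the 3 as one block: (15-3+1)! × 3! = 6227020800 × 6 = 37362124800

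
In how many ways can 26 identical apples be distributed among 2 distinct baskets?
C(26+2-1, 2-1) = C(27, 1) = 27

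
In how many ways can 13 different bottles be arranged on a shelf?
13! = 6227020800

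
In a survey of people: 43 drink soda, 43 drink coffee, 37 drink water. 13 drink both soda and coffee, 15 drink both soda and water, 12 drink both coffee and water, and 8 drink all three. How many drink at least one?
|A∪B∪C| = 43+43+37-13-15-12+8 = 91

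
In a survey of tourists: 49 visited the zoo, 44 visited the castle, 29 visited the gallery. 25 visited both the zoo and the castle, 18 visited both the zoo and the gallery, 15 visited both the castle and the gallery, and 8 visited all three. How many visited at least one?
|A∪B∪C| = 49+44+29-25-18-15+8 = 72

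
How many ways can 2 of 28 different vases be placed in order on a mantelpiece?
P(28,2) = 28!/(28-2)! = 756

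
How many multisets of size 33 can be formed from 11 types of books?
C(33+11-1, 11-1) = C(43, 10) = 1917334783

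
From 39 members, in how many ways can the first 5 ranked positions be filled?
P(39,5) = 39!/(39-5)! = 69090840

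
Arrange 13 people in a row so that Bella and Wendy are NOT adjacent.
Total - adjacent = 13! - (13-1)!×2 = 6227020800 - 958003200 = 5269017600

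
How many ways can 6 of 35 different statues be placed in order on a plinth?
P(35,6) = 35!/(35-6)! = 1168675200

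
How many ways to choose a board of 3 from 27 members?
C(27,3) = 27!/(3!×24!) = 2925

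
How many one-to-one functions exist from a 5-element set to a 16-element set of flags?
P(16,5) = 16!/(16-5)! = 524160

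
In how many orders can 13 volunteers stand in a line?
13! = 6227020800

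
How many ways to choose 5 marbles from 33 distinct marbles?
C(33,5) = 33!/(5!×28!) = 237336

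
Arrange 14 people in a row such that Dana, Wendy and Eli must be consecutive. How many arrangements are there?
Treat the 3 as one block: (14-3+1)! × 3! = 479001600 × 6 = 2874009600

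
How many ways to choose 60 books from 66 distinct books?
C(66,60) = 66!/(60!×6!) = 90858768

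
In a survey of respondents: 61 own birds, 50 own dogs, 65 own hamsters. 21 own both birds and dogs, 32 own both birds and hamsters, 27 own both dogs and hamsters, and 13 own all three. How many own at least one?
|A∪B∪C| = 61+50+65-21-32-27+13 = 109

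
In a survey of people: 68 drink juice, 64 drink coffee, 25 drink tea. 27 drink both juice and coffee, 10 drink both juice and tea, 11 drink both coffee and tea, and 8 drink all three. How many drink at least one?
|A∪B∪C| = 68+64+25-27-10-11+8 = 117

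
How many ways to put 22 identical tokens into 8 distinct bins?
C(22+8-1, 8-1) = C(29, 7) = 1560780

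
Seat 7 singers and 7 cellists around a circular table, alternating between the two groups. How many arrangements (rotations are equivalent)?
Fix one of the singers: (7-1)! ways for the remaining singers, × 7! ways for the cellists = 720 × 5040 = 3628800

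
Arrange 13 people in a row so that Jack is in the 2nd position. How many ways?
Fix one position: (13-1)! = 479001600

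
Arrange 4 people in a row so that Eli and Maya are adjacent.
Treat as block: (4-1)! × 2! = 6 × 2 = 12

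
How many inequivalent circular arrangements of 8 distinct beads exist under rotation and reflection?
(8-1)!/2 = 5040/2 = 2520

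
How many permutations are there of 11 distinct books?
11! = 39916800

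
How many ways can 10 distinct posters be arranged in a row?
10! = 3628800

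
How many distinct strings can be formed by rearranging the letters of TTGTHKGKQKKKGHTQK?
17! / (2! × 2! × 6! × 4! × 3!) = 857656800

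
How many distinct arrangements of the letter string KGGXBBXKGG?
10! / (4! × 2! × 2! × 2!) = 18900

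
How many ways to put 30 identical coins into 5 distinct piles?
C(30+5-1, 5-1) = C(34, 4) = 46376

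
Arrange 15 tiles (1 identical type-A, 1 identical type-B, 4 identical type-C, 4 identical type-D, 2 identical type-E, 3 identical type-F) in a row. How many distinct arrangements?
15! / (1! × 1! × 4! × 4! × 2! × 3!) = 189189000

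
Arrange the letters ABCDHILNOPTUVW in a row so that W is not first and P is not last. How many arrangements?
By inclusion-exclusion: 14! - 2×(14-1)! + (14-2)! = 87178291200 - 12454041600 + 479001600 = 75203251200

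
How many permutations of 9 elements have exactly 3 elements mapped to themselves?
Choose the 3 fixed points C(9,3) = 84, derange the rest: !6 = Σ_{j=0}^{6} (-1)^j·6!/j! = 720 - 720 + 360 - 120 + 30 - 6 + 1 = 265. Product = 84 × 265 = 22260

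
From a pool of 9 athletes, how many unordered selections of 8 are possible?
C(9,8) = 9!/(8!×1!) = 9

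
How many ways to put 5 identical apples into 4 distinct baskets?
C(5+4-1, 4-1) = C(8, 3) = 56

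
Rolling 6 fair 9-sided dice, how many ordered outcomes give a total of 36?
Coefficient of x^36 in (x + x² + ... + x^9)^6. By inclusion-exclusion on dice exceeding 9: Σ_j (-1)^j C(6,j)·C(36-1-9j, 5) = C(6,0)·C(35,5) - C(6,1)·C(26,5) + C(6,2)·C(17,5) - C(6,3)·C(8,5) = 1·324632 - 6·65780 + 15·6188 - 20·56 = 21652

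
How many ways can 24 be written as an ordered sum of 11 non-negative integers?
C(24+11-1, 11-1) = C(34, 10) = 131128140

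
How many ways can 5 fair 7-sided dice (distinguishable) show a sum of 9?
Coefficient of x^9 in (x + x² + ... + x^7)^5. By inclusion-exclusion on dice exceeding 7: Σ_j (-1)^j C(5,j)·C(9-1-7j, 4) = C(5,0)·C(8,4) = 1·70 = 70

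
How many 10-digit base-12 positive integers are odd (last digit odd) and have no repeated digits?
Last∈{1,3,5,7,9,11}. Last=0: 0. Last nonzero: 6×10×P(10,8) = 108864000. Total = 108864000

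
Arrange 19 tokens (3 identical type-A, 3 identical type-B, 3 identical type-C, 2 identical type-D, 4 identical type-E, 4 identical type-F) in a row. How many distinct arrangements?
19! / (3! × 3! × 3! × 2! × 4! × 4!) = 488864376000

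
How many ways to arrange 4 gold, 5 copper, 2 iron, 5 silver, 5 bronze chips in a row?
21! / (4! × 5! × 2! × 5! × 5!) = 615969113760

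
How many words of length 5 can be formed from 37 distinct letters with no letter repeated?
P(37,5) = 37!/(37-5)! = 52307640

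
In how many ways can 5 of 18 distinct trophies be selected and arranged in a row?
P(18,5) = 18!/(18-5)! = 1028160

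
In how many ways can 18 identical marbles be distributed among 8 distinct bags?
C(18+8-1, 8-1) = C(25, 7) = 480700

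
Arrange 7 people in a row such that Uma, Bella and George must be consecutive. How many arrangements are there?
Treat the 3 as one block: (7-3+1)! × 3! = 120 × 6 = 720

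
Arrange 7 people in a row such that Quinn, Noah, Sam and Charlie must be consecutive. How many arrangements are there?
Treat the 4 as one block: (7-4+1)! × 4! = 24 × 24 = 576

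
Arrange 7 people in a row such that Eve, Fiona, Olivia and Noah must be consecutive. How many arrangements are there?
Treat the 4 as one block: (7-4+1)! × 4! = 24 × 24 = 576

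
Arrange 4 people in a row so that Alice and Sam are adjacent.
Treat as block: (4-1)! × 2! = 6 × 2 = 12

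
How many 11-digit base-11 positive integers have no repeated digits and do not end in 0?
Last digit: 10 nonzero choices. First digit: 9 (nonzero, ≠last). Middle 9: P(9,9) = 362880. Total = 32659200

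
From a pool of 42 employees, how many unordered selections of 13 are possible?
C(42,13) = 42!/(13!×29!) = 25518731280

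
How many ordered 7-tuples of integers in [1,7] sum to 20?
Coefficient of x^20 in (x + x² + ... + x^7)^7. By inclusion-exclusion on dice exceeding 7: Σ_j (-1)^j C(7,j)·C(20-1-7j, 6) = C(7,0)·C(19,6) - C(7,1)·C(12,6) = 1·27132 - 7·924 = 20664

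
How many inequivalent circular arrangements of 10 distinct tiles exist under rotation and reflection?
(10-1)!/2 = 362880/2 = 181440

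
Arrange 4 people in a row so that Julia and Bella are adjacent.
Treat as block: (4-1)! × 2! = 6 × 2 = 12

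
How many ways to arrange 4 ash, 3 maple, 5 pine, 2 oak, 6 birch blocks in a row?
20! / (4! × 3! × 5! × 2! × 6!) = 97772875200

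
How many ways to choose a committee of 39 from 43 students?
C(43,39) = 43!/(39!×4!) = 123410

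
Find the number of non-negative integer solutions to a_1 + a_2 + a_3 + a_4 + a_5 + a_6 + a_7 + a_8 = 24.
C(24+8-1, 8-1) = C(31, 7) = 2629575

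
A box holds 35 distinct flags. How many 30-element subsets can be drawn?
C(35,30) = 35!/(30!×5!) = 324632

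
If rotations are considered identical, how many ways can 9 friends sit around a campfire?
Circular: fix one position, arrange the rest. (9-1)! = 40320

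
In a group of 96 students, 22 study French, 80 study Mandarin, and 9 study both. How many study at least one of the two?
|A∪B| = |A| + |B| - |A∩B| = 22 + 80 - 9 = 93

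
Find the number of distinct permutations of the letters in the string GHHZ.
4! / (2! × 1! × 1!) = 12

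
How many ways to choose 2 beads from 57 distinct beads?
C(57,2) = 57!/(2!×55!) = 1596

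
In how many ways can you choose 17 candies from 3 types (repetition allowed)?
C(17+3-1, 3-1) = C(19, 2) = 171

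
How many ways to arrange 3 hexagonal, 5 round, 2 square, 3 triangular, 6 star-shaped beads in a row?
19! / (3! × 5! × 2! × 3! × 6!) = 19554575040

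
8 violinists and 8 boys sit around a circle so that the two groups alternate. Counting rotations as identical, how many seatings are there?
Fix one of the violinists: (8-1)! ways for the remaining violinists, × 8! ways for the boys = 5040 × 40320 = 203212800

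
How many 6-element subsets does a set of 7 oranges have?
C(7,6) = 7!/(6!×1!) = 7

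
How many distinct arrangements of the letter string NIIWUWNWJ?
9! / (2! × 2! × 1! × 1! × 3!) = 15120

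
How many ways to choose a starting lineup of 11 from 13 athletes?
C(13,11) = 13!/(11!×2!) = 78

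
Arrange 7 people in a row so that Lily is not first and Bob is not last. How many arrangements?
By inclusion-exclusion: 7! - 2×(7-1)! + (7-2)! = 5040 - 1440 + 120 = 3720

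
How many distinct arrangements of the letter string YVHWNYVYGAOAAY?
14! / (1! × 4! × 2! × 1! × 1! × 1! × 3! × 1!) = 302702400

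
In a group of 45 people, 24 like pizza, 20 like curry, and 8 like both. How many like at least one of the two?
|A∪B| = |A| + |B| - |A∩B| = 24 + 20 - 8 = 36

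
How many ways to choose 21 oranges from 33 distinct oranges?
C(33,21) = 33!/(21!×12!) = 354817320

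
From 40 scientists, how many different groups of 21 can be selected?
C(40,21) = 40!/(21!×19!) = 131282408400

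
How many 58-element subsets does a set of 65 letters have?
C(65,58) = 65!/(58!×7!) = 696190560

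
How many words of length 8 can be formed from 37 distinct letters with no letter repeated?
P(37,8) = 37!/(37-8)! = 1556675366400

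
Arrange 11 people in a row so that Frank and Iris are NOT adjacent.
Total - adjacent = 11! - (11-1)!×2 = 39916800 - 7257600 = 32659200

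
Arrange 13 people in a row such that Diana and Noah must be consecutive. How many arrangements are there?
Treat the 2 as one block: (13-2+1)! × 2! = 479001600 × 2 = 958003200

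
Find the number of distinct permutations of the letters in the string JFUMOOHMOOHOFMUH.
16! / (1! × 5! × 3! × 2! × 2! × 3!) = 1210809600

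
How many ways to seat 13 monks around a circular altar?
Circular: fix one position, arrange the rest. (13-1)! = 479001600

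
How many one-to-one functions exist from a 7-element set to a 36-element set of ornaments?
P(36,7) = 36!/(36-7)! = 42072307200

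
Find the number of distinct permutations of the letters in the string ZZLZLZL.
7! / (3! × 4!) = 35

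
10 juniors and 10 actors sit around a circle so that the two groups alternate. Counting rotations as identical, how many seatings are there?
Fix one of the juniors: (10-1)! ways for the remaining juniors, × 10! ways for the actors = 362880 × 3628800 = 1316818944000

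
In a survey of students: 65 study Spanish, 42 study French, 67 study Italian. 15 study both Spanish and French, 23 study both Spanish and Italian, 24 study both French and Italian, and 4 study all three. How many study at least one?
|A∪B∪C| = 65+42+67-15-23-24+4 = 116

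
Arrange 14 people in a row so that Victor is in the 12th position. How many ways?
Fix one position: (14-1)! = 6227020800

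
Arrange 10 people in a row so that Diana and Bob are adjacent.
Treat as block: (10-1)! × 2! = 362880 × 2 = 725760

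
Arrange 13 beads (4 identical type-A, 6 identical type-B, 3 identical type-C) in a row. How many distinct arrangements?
13! / (4! × 6! × 3!) = 60060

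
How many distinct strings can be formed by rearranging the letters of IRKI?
4! / (1! × 1! × 2!) = 12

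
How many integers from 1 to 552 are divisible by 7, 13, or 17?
⌊552/7⌋+⌊552/13⌋+⌊552/17⌋ - ⌊552/91⌋-⌊552/119⌋-⌊552/221⌋ + ⌊552/1547⌋ = 78+42+32 - 6-4-2 + 0 = 140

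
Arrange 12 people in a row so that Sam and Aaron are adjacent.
Treat as block: (12-1)! × 2! = 39916800 × 2 = 79833600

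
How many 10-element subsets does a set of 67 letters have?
C(67,10) = 67!/(10!×57!) = 247994680648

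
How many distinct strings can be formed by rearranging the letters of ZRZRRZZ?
7! / (3! × 4!) = 35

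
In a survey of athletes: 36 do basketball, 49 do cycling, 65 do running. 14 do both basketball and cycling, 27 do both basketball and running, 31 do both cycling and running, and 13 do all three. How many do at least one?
|A∪B∪C| = 36+49+65-14-27-31+13 = 91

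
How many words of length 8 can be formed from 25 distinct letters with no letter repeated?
P(25,8) = 25!/(25-8)! = 43609104000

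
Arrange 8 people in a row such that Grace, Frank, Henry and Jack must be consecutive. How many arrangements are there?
Treat the 4 as one block: (8-4+1)! × 4! = 120 × 24 = 2880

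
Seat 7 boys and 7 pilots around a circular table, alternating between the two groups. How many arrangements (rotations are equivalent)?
Fix one of the boys: (7-1)! ways for the remaining boys, × 7! ways for the pilots = 720 × 5040 = 3628800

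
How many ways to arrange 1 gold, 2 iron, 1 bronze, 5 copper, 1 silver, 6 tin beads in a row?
16! / (1! × 2! × 1! × 5! × 1! × 6!) = 121080960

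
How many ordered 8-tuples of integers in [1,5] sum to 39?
Coefficient of x^39 in (x + x² + ... + x^5)^8. By inclusion-exclusion on dice exceeding 5: Σ_j (-1)^j C(8,j)·C(39-1-5j, 7) = C(8,0)·C(38,7) - C(8,1)·C(33,7) + C(8,2)·C(28,7) - C(8,3)·C(23,7) + C(8,4)·C(18,7) - C(8,5)·C(13,7) + C(8,6)·C(8,7) = 1·12620256 - 8·4272048 + 28·1184040 - 56·245157 + 70·31824 - 56·1716 + 28·8 = 8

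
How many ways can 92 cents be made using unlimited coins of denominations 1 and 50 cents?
Coefficient of x^92 in 1/(1-x^1) · 1/(1-x^50). Use j coins of 50 for j = 0..⌊92/50⌋ = 1, the rest in 1s: 1 + 1 = 2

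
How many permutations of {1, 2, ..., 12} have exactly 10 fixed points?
Choose the 10 fixed points C(12,10) = 66, derange the rest: !2 = Σ_{j=0}^{2} (-1)^j·2!/j! = 2 - 2 + 1 = 1. Product = 66 × 1 = 66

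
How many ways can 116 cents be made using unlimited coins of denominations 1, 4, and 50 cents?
Coefficient of x^116 in 1/(1-x^1) · 1/(1-x^4) · 1/(1-x^50). Case on j = number of 50-cent coins (j = 0..2); remainder r = 116 - 50j is made from {1,4} in ⌊r/4⌋+1 ways. r = 116, 66, 16 → 30 + 17 + 5 = 52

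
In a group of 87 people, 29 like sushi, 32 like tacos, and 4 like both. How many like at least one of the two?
|A∪B| = |A| + |B| - |A∩B| = 29 + 32 - 4 = 57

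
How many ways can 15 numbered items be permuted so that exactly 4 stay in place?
Choose the 4 fixed points C(15,4) = 1365, derange the rest: !11 = Σ_{j=0}^{11} (-1)^j·11!/j! = 39916800 - 39916800 + 19958400 - 6652800 + 1663200 - 332640 + 55440 - 7920 + 990 - 110 + 11 - 1 = 14684570. Product = 1365 × 14684570 = 20044438050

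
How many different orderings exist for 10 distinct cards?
10! = 3628800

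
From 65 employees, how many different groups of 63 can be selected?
C(65,63) = 65!/(63!×2!) = 2080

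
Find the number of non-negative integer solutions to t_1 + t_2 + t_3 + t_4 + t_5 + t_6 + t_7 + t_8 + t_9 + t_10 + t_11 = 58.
C(58+11-1, 11-1) = C(68, 10) = 290752384208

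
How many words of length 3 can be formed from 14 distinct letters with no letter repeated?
P(14,3) = 14!/(14-3)! = 2184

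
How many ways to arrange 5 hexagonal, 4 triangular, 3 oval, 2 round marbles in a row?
14! / (5! × 4! × 3! × 2!) = 2522520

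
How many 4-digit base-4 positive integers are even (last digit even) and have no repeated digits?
Last∈{0,2}. Last=0: 6. Last nonzero: 1×2×P(2,2) = 4. Total = 10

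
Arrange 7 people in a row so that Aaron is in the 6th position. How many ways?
Fix one position: (7-1)! = 720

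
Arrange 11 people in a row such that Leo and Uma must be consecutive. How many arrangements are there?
Treat the 2 as one block: (11-2+1)! × 2! = 3628800 × 2 = 7257600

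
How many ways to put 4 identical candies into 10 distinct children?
C(4+10-1, 10-1) = C(13, 9) = 715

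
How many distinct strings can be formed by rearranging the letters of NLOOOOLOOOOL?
12! / (3! × 8! × 1!) = 1980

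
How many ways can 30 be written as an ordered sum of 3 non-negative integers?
C(30+3-1, 3-1) = C(32, 2) = 496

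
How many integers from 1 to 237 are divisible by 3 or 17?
⌊237/3⌋ + ⌊237/17⌋ - ⌊237/51⌋ = 79 + 13 - 4 = 88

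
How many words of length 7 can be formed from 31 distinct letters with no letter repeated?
P(31,7) = 31!/(31-7)! = 13253058000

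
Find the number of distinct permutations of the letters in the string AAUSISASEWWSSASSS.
17! / (1! × 8! × 1! × 4! × 2! × 1!) = 183783600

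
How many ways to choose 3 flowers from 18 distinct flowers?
C(18,3) = 18!/(3!×15!) = 816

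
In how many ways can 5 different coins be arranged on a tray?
5! = 120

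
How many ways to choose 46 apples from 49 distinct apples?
C(49,46) = 49!/(46!×3!) = 18424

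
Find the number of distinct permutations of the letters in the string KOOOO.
5! / (4! × 1!) = 5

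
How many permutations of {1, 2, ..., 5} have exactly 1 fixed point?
Choose the 1 fixed point C(5,1) = 5, derange the rest: !4 = Σ_{j=0}^{4} (-1)^j·4!/j! = 24 - 24 + 12 - 4 + 1 = 9. Product = 5 × 9 = 45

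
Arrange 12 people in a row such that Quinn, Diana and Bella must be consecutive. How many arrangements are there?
Treat the 3 as one block: (12-3+1)! × 3! = 3628800 × 6 = 21772800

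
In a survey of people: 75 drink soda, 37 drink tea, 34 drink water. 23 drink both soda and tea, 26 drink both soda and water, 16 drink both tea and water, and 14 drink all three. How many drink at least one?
|A∪B∪C| = 75+37+34-23-26-16+14 = 95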